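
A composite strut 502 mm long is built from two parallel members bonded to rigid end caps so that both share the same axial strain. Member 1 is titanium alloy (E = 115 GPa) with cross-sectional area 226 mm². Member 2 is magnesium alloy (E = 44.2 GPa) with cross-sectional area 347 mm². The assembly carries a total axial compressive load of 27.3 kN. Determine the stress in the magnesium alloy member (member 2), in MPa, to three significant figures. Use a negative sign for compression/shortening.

Equal strain + equilibrium ⇒ each member carries load in proportion to AE: A₁E₁ = 25990000 N, A₂E₂ = 15340000 N, ΣAE = 41330000 N.
σ₂ = P·E₂/ΣAE = -27300·44200/41330000 = -29.2 MPa.

-29.2 MPa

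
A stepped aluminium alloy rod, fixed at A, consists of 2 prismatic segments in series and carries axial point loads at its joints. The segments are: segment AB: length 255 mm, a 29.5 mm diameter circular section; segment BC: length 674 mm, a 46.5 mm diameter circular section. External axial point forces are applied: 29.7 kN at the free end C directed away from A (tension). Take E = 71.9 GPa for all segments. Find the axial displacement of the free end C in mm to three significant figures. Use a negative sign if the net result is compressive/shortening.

0.318 mm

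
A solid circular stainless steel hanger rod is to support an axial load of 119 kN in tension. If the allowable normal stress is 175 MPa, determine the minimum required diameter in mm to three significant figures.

Required area A ≥ P/σ_allow = 119000/175 = 680 mm².
For a solid circular section, d ≥ √(4A/π) = 29.42 mm.

29.4 mm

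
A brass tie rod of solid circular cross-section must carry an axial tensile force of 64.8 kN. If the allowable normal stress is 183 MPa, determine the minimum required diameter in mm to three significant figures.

21.2 mm

Required area A ≥ P/σ_allow = 64800/183 = 354.1 mm².
For a solid circular section, d ≥ √(4A/π) = 21.23 mm.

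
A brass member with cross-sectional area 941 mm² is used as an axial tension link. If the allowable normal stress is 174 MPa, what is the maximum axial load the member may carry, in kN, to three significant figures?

P_max = σ_allow · A = 174 · 941 = 163700 N = 163.7 kN.

164 kN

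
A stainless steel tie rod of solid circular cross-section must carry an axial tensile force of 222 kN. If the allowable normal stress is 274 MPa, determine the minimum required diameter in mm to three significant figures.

32.1 mm

Required area A ≥ P/σ_allow = 222000/274 = 810.2 mm².
For a solid circular section, d ≥ √(4A/π) = 32.12 mm.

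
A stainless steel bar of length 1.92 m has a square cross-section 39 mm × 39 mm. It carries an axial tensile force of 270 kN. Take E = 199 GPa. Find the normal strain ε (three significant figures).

A = 1521 mm².
σ = N/A = 177.5 MPa; ε = σ/E = 177.5/199000 = 8.920e-04.

8.92e-04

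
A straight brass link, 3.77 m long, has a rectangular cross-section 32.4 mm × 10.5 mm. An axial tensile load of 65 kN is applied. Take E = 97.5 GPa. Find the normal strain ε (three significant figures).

A = 340.2 mm².
σ = N/A = 191.1 MPa; ε = σ/E = 191.1/97500 = 1.960e-03.

0.00196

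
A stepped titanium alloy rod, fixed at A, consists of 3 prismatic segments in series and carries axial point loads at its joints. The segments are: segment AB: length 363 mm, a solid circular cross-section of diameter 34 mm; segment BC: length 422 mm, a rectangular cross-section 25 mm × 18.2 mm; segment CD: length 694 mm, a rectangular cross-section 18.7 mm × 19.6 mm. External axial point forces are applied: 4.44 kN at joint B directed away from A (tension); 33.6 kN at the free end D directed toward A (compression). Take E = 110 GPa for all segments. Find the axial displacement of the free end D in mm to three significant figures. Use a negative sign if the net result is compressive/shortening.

-0.968 mm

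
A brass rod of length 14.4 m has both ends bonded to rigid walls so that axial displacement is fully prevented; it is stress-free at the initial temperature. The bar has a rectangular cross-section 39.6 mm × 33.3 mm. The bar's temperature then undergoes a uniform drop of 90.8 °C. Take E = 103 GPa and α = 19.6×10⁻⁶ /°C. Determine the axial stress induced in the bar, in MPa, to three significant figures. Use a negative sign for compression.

Free thermal expansion αLΔT = 19.6e-6 · 14400 · -90.8 = -25.63 mm.
The walls impose strain ε = −(-25.63)/14400 = 1.7797e-03; σ = Eε = 103000 · 1.7797e-03 = 183.3 MPa.

183 MPa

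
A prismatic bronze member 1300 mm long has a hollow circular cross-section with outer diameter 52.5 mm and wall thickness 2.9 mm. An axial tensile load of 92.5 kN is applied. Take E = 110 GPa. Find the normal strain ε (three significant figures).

A = 451.9 mm².
σ = N/A = 204.7 MPa; ε = σ/E = 204.7/110000 = 1.861e-03.

0.00186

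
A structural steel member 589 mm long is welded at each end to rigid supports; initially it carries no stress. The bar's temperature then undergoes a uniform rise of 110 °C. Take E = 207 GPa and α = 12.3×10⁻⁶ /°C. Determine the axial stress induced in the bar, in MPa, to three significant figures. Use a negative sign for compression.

-280 MPa

Free thermal expansion αLΔT = 12.3e-6 · 589 · 110 = 0.7969 mm.
The walls impose strain ε = −(0.7969)/589 = -1.3530e-03; σ = Eε = 207000 · -1.3530e-03 = -280.1 MPa.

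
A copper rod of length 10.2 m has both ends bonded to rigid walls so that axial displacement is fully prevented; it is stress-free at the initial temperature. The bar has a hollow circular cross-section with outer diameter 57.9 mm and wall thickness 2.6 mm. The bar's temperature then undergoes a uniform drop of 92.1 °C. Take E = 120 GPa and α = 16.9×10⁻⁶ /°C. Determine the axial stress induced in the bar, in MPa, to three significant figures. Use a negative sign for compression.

187 MPa

Free thermal expansion αLΔT = 16.9e-6 · 10200 · -92.1 = -15.88 mm.
The walls impose strain ε = −(-15.88)/10200 = 1.5565e-03; σ = Eε = 120000 · 1.5565e-03 = 186.8 MPa.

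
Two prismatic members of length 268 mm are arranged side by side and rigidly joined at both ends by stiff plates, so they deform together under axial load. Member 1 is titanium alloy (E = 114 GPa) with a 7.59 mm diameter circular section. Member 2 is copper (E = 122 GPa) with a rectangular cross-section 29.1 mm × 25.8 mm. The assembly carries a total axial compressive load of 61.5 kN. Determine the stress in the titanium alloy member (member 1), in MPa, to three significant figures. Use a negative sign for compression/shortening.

A_1 = 45.25 mm².
A_2 = 750.8 mm².
Equal strain + equilibrium ⇒ each member carries load in proportion to AE: A₁E₁ = 5158000 N, A₂E₂ = 91600000 N, ΣAE = 96750000 N.
σ₁ = P·E₁/ΣAE = -61500·114000/96750000 = -72.46 MPa.

-72.5 MPa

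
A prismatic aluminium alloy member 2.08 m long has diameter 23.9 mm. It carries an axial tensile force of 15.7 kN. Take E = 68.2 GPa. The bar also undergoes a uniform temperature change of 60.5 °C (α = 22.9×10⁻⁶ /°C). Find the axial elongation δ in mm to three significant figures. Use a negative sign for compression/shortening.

3.95 mm

A = 448.6 mm².
δ_mech = NL/(AE) = 15700·2080/(448.6·68200) = 1.067 mm.
δ_thermal = αLΔT = 22.9e-6·2080·60.5 = 2.882 mm.
δ = δ_mech + δ_thermal = 3.949 mm.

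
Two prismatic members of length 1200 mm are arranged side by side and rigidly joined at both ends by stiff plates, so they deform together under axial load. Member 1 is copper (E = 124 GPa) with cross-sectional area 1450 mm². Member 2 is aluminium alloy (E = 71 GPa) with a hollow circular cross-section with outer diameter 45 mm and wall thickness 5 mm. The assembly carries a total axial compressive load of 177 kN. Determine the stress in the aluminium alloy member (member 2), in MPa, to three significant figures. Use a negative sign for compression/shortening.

-56.0 MPa

A_2 = 628.3 mm².
Equal strain + equilibrium ⇒ each member carries load in proportion to AE: A₁E₁ = 179800000 N, A₂E₂ = 44610000 N, ΣAE = 224400000 N.
σ₂ = P·E₂/ΣAE = -177000·71000/224400000 = -56 MPa.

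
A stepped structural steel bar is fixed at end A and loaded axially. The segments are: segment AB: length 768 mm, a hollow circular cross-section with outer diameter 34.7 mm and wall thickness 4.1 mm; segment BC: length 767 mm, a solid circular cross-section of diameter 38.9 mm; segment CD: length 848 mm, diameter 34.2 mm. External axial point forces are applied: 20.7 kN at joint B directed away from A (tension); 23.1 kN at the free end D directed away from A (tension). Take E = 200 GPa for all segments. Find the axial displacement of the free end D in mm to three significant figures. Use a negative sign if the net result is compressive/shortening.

0.608 mm

Internal axial forces (sectioning from the free end, tension +): N_CD = 23.1 kN, N_BC = 23.1 kN, N_AB = 43.8 kN.
A_AB = 394.1 mm².
A_BC = 1188 mm².
A_CD = 918.6 mm².
δ_AB = 43800·768/(394.1·200000) = 0.4267 mm
δ_BC = 23100·767/(1188·200000) = 0.07454 mm
δ_CD = 23100·848/(918.6·200000) = 0.1066 mm
δ = Σδ_i = 0.6079 mm.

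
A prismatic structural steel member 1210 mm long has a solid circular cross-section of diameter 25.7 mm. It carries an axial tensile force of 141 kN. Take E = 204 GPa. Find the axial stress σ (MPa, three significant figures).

A = 518.7 mm².
σ = N/A = 141000/518.7 = 271.8 MPa.

272 MPa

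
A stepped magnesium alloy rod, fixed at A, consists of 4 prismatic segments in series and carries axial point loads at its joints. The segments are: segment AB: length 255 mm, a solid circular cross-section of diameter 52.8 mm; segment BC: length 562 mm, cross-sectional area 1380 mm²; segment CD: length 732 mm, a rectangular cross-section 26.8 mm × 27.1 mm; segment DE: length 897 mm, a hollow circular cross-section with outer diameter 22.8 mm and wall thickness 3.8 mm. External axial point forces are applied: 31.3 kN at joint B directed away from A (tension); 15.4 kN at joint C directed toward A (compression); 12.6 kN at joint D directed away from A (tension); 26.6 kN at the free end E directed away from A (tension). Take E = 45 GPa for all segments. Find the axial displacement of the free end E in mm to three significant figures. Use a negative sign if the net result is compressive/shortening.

3.57 mm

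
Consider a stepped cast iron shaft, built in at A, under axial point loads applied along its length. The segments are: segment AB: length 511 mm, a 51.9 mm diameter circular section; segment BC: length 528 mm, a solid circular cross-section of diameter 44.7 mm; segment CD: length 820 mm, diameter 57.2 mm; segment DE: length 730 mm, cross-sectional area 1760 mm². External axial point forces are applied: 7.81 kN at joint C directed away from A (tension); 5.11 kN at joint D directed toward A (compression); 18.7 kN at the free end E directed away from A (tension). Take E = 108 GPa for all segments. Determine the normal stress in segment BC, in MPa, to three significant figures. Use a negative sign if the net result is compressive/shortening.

Internal axial forces (sectioning from the free end, tension +): N_DE = 18.7 kN, N_CD = 13.59 kN, N_BC = 21.4 kN, N_AB = 21.4 kN.
A_BC = 1569 mm².
σ_BC = N_BC/A_BC = 21400/1569 = 13.64 MPa.

13.6 MPa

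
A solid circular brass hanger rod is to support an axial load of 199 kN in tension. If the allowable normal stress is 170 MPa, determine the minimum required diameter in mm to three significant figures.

Required area A ≥ P/σ_allow = 199000/170 = 1171 mm².
For a solid circular section, d ≥ √(4A/π) = 38.61 mm.

38.6 mm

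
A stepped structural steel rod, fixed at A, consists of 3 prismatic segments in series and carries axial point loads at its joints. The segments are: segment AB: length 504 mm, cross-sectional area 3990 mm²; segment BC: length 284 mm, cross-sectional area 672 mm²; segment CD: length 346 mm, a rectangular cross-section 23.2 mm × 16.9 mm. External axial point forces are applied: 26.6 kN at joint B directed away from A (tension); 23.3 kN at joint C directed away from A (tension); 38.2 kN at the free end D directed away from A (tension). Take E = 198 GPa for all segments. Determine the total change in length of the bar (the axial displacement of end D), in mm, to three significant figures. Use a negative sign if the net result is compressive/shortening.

Internal axial forces (sectioning from the free end, tension +): N_CD = 38.2 kN, N_BC = 61.5 kN, N_AB = 88.1 kN.
A_CD = 392.1 mm².
δ_AB = 88100·504/(3990·198000) = 0.0562 mm
δ_BC = 61500·284/(672·198000) = 0.1313 mm
δ_CD = 38200·346/(392.1·198000) = 0.1703 mm
δ = Σδ_i = 0.3577 mm.

0.358 mm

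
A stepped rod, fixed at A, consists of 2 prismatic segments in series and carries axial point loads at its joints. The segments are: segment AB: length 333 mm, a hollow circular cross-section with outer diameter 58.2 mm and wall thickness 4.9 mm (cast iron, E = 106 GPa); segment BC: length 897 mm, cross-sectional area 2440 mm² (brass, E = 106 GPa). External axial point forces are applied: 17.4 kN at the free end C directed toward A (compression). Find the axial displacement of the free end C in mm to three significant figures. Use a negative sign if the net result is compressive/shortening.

-0.127 mm

Internal axial forces (sectioning from the free end, tension +): N_BC = -17.4 kN, N_AB = -17.4 kN.
A_AB = 820.5 mm².
δ_AB = -17400·333/(820.5·106000) = -0.06662 mm
δ_BC = -17400·897/(2440·106000) = -0.06035 mm
δ = Σδ_i = -0.127 mm.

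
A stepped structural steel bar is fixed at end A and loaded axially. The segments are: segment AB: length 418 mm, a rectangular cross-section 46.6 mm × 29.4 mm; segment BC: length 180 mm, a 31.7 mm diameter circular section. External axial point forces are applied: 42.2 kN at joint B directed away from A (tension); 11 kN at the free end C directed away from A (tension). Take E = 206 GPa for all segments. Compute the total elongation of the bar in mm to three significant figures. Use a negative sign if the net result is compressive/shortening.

0.0910 mm

Internal axial forces (sectioning from the free end, tension +): N_BC = 11 kN, N_AB = 53.2 kN.
A_AB = 1370 mm².
A_BC = 789.2 mm².
δ_AB = 53200·418/(1370·206000) = 0.07879 mm
δ_BC = 11000·180/(789.2·206000) = 0.01218 mm
δ = Σδ_i = 0.09097 mm.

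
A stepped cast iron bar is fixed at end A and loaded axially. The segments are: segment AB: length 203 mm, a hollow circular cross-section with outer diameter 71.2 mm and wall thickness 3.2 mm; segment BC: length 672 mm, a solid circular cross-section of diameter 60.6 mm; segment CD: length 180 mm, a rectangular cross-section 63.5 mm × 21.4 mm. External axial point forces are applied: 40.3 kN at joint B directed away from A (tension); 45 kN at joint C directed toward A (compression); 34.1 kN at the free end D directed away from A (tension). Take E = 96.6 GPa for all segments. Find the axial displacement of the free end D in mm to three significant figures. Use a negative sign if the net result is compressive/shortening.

0.111 mm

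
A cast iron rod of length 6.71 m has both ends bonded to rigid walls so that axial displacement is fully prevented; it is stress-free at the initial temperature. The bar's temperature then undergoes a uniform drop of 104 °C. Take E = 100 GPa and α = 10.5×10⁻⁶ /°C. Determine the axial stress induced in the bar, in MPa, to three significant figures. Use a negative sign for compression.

109 MPa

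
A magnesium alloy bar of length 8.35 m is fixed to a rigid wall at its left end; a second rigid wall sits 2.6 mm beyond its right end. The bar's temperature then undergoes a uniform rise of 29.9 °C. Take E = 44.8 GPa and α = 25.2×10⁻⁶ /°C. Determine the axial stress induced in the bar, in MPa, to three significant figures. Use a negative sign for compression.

-19.8 MPa

Free thermal expansion αLΔT = 25.2e-6 · 8350 · 29.9 = 6.292 mm.
The walls engage after the gap closes; constrained expansion = 6.292 − 2.6 = 3.692 mm.
The walls impose strain ε = −(3.692)/8350 = -4.4210e-04; σ = Eε = 44800 · -4.4210e-04 = -19.81 MPa.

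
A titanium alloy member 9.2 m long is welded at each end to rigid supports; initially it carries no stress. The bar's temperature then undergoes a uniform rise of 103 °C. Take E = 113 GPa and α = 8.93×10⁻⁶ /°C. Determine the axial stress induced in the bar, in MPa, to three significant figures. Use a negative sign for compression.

Free thermal expansion αLΔT = 8.93e-6 · 9200 · 103 = 8.462 mm.
The walls impose strain ε = −(8.462)/9200 = -9.1979e-04; σ = Eε = 113000 · -9.1979e-04 = -103.9 MPa.

-104 MPa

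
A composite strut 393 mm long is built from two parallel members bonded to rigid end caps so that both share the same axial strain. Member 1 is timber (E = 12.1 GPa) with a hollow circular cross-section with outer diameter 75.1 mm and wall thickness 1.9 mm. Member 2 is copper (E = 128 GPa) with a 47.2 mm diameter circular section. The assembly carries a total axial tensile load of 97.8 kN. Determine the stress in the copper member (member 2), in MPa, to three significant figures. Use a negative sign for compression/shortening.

54.6 MPa

A_1 = 436.9 mm².
A_2 = 1750 mm².
Equal strain + equilibrium ⇒ each member carries load in proportion to AE: A₁E₁ = 5287000 N, A₂E₂ = 224000000 N, ΣAE = 229300000 N.
σ₂ = P·E₂/ΣAE = 97800·128000/229300000 = 54.6 MPa.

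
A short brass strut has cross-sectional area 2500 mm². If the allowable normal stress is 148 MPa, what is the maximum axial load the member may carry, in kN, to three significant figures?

370 kN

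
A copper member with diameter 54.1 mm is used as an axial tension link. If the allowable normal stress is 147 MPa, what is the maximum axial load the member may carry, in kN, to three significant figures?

338 kN

A = 2299 mm².
P_max = σ_allow · A = 147 · 2299 = 337900 N = 337.9 kN.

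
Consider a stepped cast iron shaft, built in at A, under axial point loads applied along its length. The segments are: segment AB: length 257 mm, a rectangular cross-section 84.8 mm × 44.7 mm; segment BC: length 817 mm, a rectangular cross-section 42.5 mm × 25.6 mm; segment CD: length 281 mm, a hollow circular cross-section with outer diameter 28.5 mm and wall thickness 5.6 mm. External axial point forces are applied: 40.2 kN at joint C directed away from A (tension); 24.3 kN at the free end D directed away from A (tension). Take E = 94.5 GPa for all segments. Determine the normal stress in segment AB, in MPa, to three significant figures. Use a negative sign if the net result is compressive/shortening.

Internal axial forces (sectioning from the free end, tension +): N_CD = 24.3 kN, N_BC = 64.5 kN, N_AB = 64.5 kN.
A_AB = 3791 mm².
σ_AB = N_AB/A_AB = 64500/3791 = 17.02 MPa.

17.0 MPa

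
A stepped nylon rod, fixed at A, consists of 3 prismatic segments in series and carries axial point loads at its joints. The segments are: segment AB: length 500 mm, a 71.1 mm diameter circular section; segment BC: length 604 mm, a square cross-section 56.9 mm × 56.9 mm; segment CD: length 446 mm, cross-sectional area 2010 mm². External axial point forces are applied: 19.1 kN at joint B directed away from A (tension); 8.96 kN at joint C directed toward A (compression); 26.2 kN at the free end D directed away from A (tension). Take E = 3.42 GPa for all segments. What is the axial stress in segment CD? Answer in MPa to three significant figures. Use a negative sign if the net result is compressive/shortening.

Internal axial forces (sectioning from the free end, tension +): N_CD = 26.2 kN, N_BC = 17.24 kN, N_AB = 36.34 kN.
σ_CD = N_CD/A_CD = 26200/2010 = 13.03 MPa.

13.0 MPa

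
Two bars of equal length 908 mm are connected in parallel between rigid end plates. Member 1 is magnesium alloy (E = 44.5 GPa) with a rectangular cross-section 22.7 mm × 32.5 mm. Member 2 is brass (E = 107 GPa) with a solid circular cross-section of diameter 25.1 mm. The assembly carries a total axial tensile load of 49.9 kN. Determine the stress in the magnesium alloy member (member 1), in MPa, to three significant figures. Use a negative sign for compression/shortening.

A_1 = 737.8 mm².
A_2 = 494.8 mm².
Equal strain + equilibrium ⇒ each member carries load in proportion to AE: A₁E₁ = 32830000 N, A₂E₂ = 52940000 N, ΣAE = 85770000 N.
σ₁ = P·E₁/ΣAE = 49900·44500/85770000 = 25.89 MPa.

25.9 MPa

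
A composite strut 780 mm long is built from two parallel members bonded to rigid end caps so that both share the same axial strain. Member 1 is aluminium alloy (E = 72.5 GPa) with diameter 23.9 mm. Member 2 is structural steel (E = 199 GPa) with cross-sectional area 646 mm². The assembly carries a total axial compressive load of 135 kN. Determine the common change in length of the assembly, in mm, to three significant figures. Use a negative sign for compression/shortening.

-0.654 mm

A_1 = 448.6 mm².
Equal strain + equilibrium ⇒ each member carries load in proportion to AE: A₁E₁ = 32530000 N, A₂E₂ = 128600000 N, ΣAE = 161100000 N.
δ = PL/ΣAE = -135000·780/161100000 = -0.6537 mm.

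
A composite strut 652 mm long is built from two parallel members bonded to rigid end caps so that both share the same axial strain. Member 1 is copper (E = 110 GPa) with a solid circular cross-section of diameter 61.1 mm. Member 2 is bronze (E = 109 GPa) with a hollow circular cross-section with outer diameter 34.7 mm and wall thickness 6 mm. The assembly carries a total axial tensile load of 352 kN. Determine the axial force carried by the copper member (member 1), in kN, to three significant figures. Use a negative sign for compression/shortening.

298 kN

A_1 = 2932 mm².
A_2 = 541 mm².
Equal strain + equilibrium ⇒ each member carries load in proportion to AE: A₁E₁ = 322500000 N, A₂E₂ = 58970000 N, ΣAE = 381500000 N.
F₁ = P·A₁E₁/ΣAE = 352000·322500000/381500000 = 297600 N.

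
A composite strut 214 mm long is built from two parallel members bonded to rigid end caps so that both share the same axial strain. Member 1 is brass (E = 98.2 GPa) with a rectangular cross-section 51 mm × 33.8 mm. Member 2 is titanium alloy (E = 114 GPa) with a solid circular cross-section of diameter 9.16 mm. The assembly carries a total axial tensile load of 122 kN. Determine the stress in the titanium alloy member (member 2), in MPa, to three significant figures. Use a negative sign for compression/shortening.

78.7 MPa

A_1 = 1724 mm².
A_2 = 65.9 mm².
Equal strain + equilibrium ⇒ each member carries load in proportion to AE: A₁E₁ = 169300000 N, A₂E₂ = 7513000 N, ΣAE = 176800000 N.
σ₂ = P·E₂/ΣAE = 122000·114000/176800000 = 78.67 MPa.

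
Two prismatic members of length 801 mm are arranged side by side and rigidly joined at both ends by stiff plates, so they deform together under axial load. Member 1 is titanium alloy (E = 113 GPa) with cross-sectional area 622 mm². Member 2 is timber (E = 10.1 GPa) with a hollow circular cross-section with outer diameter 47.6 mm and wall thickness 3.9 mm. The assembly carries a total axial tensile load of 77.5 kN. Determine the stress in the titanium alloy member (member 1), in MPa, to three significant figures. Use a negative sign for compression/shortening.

116 MPa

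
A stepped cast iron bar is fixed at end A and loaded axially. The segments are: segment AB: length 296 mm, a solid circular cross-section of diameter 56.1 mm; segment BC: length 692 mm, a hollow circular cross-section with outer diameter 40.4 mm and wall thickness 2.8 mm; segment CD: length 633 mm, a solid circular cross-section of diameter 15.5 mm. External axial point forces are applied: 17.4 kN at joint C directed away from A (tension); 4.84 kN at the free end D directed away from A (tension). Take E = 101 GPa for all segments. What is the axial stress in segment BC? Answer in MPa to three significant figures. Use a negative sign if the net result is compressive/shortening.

67.2 MPa

Internal axial forces (sectioning from the free end, tension +): N_CD = 4.84 kN, N_BC = 22.24 kN, N_AB = 22.24 kN.
A_BC = 330.7 mm².
σ_BC = N_BC/A_BC = 22240/330.7 = 67.24 MPa.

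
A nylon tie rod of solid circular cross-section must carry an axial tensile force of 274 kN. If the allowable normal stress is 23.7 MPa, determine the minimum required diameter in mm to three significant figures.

Required area A ≥ P/σ_allow = 274000/23.7 = 11560 mm².
For a solid circular section, d ≥ √(4A/π) = 121.3 mm.

121 mm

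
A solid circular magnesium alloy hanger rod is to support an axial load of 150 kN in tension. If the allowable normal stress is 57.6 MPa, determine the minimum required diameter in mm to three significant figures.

57.6 mm

Required area A ≥ P/σ_allow = 150000/57.6 = 2604 mm².
For a solid circular section, d ≥ √(4A/π) = 57.58 mm.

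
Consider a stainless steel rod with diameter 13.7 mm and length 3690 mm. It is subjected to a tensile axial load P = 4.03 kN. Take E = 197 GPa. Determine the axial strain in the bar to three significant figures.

A = 147.4 mm².
σ = N/A = 27.34 MPa; ε = σ/E = 27.34/197000 = 1.388e-04.

1.39e-04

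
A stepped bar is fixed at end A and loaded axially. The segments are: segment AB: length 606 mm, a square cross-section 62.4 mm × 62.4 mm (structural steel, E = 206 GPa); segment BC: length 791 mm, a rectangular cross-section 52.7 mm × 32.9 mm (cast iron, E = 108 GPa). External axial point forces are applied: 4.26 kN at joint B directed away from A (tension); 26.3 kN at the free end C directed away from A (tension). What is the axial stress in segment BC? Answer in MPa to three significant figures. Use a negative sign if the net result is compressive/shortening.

Internal axial forces (sectioning from the free end, tension +): N_BC = 26.3 kN, N_AB = 30.56 kN.
A_BC = 1734 mm².
σ_BC = N_BC/A_BC = 26300/1734 = 15.17 MPa.

15.2 MPa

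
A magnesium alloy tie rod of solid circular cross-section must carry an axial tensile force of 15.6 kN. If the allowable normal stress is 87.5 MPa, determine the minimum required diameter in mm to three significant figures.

15.1 mm

Required area A ≥ P/σ_allow = 15600/87.5 = 178.3 mm².
For a solid circular section, d ≥ √(4A/π) = 15.07 mm.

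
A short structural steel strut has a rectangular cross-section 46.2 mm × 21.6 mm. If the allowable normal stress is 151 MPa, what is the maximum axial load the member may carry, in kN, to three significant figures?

151 kN

A = 997.9 mm².
P_max = σ_allow · A = 151 · 997.9 = 150700 N = 150.7 kN.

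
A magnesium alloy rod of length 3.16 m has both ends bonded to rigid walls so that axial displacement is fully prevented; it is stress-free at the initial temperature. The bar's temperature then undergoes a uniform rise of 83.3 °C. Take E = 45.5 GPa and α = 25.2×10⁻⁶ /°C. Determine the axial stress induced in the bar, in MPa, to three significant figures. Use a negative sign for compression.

Free thermal expansion αLΔT = 25.2e-6 · 3160 · 83.3 = 6.633 mm.
The walls impose strain ε = −(6.633)/3160 = -2.0992e-03; σ = Eε = 45500 · -2.0992e-03 = -95.51 MPa.

-95.5 MPa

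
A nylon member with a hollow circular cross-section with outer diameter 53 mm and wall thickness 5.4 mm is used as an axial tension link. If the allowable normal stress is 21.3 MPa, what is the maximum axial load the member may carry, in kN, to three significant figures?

17.2 kN

A = 807.5 mm².
P_max = σ_allow · A = 21.3 · 807.5 = 17200 N = 17.2 kN.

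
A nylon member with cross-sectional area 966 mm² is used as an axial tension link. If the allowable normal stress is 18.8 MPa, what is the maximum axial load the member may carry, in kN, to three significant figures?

18.2 kN

P_max = σ_allow · A = 18.8 · 966 = 18160 N = 18.16 kN.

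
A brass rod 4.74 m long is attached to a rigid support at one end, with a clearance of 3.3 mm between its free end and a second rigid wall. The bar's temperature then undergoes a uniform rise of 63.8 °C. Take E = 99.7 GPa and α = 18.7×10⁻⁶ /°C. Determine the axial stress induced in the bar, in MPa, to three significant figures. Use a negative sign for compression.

Free thermal expansion αLΔT = 18.7e-6 · 4740 · 63.8 = 5.655 mm.
The walls engage after the gap closes; constrained expansion = 5.655 − 3.3 = 2.355 mm.
The walls impose strain ε = −(2.355)/4740 = -4.9686e-04; σ = Eε = 99700 · -4.9686e-04 = -49.54 MPa.

-49.5 MPa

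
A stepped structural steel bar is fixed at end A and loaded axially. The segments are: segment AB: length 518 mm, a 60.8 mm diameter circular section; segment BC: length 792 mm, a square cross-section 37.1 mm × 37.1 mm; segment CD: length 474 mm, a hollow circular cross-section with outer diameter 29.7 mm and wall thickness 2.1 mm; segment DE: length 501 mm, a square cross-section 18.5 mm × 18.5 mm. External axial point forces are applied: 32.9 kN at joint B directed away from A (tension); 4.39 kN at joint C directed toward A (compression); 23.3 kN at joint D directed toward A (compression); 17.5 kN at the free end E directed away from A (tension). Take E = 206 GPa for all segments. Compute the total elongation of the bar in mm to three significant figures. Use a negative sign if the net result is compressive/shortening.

Internal axial forces (sectioning from the free end, tension +): N_DE = 17.5 kN, N_CD = -5.8 kN, N_BC = -10.19 kN, N_AB = 22.71 kN.
A_AB = 2903 mm².
A_BC = 1376 mm².
A_CD = 182.1 mm².
A_DE = 342.2 mm².
δ_AB = 22710·518/(2903·206000) = 0.01967 mm
δ_BC = -10190·792/(1376·206000) = -0.02846 mm
δ_CD = -5800·474/(182.1·206000) = -0.07329 mm
δ_DE = 17500·501/(342.2·206000) = 0.1244 mm
δ = Σδ_i = 0.04227 mm.

0.0423 mm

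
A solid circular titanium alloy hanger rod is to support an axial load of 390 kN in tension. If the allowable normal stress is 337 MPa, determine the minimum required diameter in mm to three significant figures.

38.4 mm

Required area A ≥ P/σ_allow = 390000/337 = 1157 mm².
For a solid circular section, d ≥ √(4A/π) = 38.39 mm.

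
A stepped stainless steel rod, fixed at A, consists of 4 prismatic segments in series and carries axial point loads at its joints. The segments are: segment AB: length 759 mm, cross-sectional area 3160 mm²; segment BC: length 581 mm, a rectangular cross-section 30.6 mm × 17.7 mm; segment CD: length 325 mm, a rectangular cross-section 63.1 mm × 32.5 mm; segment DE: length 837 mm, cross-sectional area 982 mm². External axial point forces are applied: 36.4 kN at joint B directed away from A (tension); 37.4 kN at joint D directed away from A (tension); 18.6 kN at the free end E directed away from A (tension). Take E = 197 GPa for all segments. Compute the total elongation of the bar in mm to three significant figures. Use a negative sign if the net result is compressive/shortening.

Internal axial forces (sectioning from the free end, tension +): N_DE = 18.6 kN, N_CD = 56 kN, N_BC = 56 kN, N_AB = 92.4 kN.
A_BC = 541.6 mm².
A_CD = 2051 mm².
δ_AB = 92400·759/(3160·197000) = 0.1127 mm
δ_BC = 56000·581/(541.6·197000) = 0.3049 mm
δ_CD = 56000·325/(2051·197000) = 0.04505 mm
δ_DE = 18600·837/(982·197000) = 0.08047 mm
δ = Σδ_i = 0.5431 mm.

0.543 mm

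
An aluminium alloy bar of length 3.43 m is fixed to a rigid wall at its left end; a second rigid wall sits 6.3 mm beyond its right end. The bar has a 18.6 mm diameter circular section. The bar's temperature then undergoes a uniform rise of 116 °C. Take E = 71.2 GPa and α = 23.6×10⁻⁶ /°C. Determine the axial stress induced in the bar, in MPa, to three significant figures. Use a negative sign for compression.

Free thermal expansion αLΔT = 23.6e-6 · 3430 · 116 = 9.39 mm.
The walls engage after the gap closes; constrained expansion = 9.39 − 6.3 = 3.09 mm.
The walls impose strain ε = −(3.09)/3430 = -9.0087e-04; σ = Eε = 71200 · -9.0087e-04 = -64.14 MPa.

-64.1 MPa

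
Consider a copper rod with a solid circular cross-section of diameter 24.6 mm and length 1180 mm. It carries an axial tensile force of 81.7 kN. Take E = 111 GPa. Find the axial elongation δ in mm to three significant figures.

A = 475.3 mm².
δ_mech = NL/(AE) = 81700·1180/(475.3·111000) = 1.827 mm.

1.83 mm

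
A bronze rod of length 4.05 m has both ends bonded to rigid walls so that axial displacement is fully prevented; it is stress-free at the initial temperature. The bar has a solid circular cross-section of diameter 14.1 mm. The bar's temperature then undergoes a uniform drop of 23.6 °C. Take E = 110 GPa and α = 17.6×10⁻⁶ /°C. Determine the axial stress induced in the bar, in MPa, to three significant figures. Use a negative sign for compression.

Free thermal expansion αLΔT = 17.6e-6 · 4050 · -23.6 = -1.682 mm.
The walls impose strain ε = −(-1.682)/4050 = 4.1536e-04; σ = Eε = 110000 · 4.1536e-04 = 45.69 MPa.

45.7 MPa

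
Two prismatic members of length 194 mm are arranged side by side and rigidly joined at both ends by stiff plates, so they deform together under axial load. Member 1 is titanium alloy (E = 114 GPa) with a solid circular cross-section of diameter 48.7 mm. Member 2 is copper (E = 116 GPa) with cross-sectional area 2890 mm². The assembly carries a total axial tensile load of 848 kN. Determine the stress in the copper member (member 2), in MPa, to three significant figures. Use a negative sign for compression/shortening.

A_1 = 1863 mm².
Equal strain + equilibrium ⇒ each member carries load in proportion to AE: A₁E₁ = 212400000 N, A₂E₂ = 335200000 N, ΣAE = 547600000 N.
σ₂ = P·E₂/ΣAE = 848000·116000/547600000 = 179.6 MPa.

180 MPa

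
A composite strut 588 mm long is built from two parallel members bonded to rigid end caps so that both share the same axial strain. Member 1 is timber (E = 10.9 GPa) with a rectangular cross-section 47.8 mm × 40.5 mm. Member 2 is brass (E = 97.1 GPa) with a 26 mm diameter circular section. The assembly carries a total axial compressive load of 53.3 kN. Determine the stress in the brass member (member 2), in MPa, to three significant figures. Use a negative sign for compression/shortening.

A_1 = 1936 mm².
A_2 = 530.9 mm².
Equal strain + equilibrium ⇒ each member carries load in proportion to AE: A₁E₁ = 21100000 N, A₂E₂ = 51550000 N, ΣAE = 72650000 N.
σ₂ = P·E₂/ΣAE = -53300·97100/72650000 = -71.23 MPa.

-71.2 MPa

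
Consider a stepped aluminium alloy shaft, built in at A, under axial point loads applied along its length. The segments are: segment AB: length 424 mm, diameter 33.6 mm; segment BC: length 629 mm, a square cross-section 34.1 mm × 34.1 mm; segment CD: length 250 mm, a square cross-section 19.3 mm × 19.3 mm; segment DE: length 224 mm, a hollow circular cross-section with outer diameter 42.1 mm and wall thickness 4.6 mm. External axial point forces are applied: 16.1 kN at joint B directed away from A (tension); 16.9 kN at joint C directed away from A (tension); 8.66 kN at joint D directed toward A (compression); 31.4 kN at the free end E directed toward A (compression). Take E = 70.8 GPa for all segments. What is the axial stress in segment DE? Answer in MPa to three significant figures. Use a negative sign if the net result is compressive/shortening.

-57.9 MPa

Internal axial forces (sectioning from the free end, tension +): N_DE = -31.4 kN, N_CD = -40.06 kN, N_BC = -23.16 kN, N_AB = -7.06 kN.
A_DE = 541.9 mm².
σ_DE = N_DE/A_DE = -31400/541.9 = -57.94 MPa.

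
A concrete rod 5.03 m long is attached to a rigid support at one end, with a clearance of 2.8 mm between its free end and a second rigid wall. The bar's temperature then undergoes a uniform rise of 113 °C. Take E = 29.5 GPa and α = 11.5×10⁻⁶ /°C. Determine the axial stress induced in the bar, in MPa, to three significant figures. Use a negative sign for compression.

-21.9 MPa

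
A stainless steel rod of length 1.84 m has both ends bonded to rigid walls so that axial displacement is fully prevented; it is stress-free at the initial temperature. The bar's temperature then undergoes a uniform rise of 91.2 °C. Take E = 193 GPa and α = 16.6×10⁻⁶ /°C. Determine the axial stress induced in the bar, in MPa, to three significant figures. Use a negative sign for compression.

Free thermal expansion αLΔT = 16.6e-6 · 1840 · 91.2 = 2.786 mm.
The walls impose strain ε = −(2.786)/1840 = -1.5139e-03; σ = Eε = 193000 · -1.5139e-03 = -292.2 MPa.

-292 MPa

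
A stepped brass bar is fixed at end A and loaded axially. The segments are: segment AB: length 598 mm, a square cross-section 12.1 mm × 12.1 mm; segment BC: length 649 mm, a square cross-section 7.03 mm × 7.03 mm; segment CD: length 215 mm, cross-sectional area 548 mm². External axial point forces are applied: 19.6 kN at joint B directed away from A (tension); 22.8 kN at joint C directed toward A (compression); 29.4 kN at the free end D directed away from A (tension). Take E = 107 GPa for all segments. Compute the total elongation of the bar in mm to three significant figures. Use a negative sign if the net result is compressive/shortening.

Internal axial forces (sectioning from the free end, tension +): N_CD = 29.4 kN, N_BC = 6.6 kN, N_AB = 26.2 kN.
A_AB = 146.4 mm².
A_BC = 49.42 mm².
δ_AB = 26200·598/(146.4·107000) = 1 mm
δ_BC = 6600·649/(49.42·107000) = 0.81 mm
δ_CD = 29400·215/(548·107000) = 0.1078 mm
δ = Σδ_i = 1.918 mm.

1.92 mm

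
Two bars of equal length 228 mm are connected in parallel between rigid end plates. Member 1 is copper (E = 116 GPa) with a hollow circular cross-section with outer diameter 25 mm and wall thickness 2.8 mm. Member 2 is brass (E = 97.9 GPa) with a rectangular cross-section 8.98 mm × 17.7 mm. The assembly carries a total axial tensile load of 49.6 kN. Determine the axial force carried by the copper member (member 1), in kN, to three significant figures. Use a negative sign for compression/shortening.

A_1 = 195.3 mm².
A_2 = 158.9 mm².
Equal strain + equilibrium ⇒ each member carries load in proportion to AE: A₁E₁ = 22650000 N, A₂E₂ = 15560000 N, ΣAE = 38210000 N.
F₁ = P·A₁E₁/ΣAE = 49600·22650000/38210000 = 29400 N.

29.4 kN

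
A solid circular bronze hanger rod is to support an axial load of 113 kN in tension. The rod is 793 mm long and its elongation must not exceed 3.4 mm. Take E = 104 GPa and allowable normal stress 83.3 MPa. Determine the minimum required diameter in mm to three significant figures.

41.6 mm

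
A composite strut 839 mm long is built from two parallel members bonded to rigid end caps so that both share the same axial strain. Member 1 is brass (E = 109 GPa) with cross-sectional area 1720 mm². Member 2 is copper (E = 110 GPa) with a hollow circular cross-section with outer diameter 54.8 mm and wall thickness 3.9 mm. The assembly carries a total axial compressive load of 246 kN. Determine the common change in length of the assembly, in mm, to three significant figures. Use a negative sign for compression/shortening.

A_2 = 623.6 mm².
Equal strain + equilibrium ⇒ each member carries load in proportion to AE: A₁E₁ = 187500000 N, A₂E₂ = 68600000 N, ΣAE = 256100000 N.
δ = PL/ΣAE = -246000·839/256100000 = -0.806 mm.

-0.806 mm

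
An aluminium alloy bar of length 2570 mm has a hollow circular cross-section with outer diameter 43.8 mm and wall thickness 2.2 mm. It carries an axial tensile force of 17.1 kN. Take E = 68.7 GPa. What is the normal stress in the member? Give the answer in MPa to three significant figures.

59.5 MPa

A = 287.5 mm².
σ = N/A = 17100/287.5 = 59.47 MPa.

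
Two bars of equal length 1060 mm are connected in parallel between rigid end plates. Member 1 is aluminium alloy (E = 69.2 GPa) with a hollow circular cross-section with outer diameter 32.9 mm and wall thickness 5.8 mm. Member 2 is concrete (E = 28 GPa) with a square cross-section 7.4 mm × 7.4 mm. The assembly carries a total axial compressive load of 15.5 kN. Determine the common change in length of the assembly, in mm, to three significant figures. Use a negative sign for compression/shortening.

A_1 = 493.8 mm².
A_2 = 54.76 mm².
Equal strain + equilibrium ⇒ each member carries load in proportion to AE: A₁E₁ = 34170000 N, A₂E₂ = 1533000 N, ΣAE = 35700000 N.
δ = PL/ΣAE = -15500·1060/35700000 = -0.4602 mm.

-0.460 mm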